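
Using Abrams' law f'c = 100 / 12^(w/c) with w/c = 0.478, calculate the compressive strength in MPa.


f'c = 100 / 12^0.478
= 100 / 3.28
= 30.49 MPa

30.49


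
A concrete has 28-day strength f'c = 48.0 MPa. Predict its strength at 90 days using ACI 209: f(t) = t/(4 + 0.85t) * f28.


f(90) = 90 / (4 + 0.85 * 90) * 48.0
= 90 / 80.5 * 48.0
= 53.66 MPa

53.66


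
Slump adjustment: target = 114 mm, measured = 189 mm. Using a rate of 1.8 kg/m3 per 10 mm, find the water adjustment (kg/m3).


Difference = 114 - 189 = -75 mm
Water adjustment = -75 * 1.8 / 10 = -13.5 kg/m3

-13.5


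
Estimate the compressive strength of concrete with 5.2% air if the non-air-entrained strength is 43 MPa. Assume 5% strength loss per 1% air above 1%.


Strength loss = (5.2 - 1) * 5 = 21.0%
f'c = 43 * (1 - 21.0/100)
= 33.97 MPa

33.97


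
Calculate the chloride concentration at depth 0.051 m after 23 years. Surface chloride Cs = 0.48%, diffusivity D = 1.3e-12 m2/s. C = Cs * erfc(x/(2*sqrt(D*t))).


t_seconds = 23 * 365.25 * 24 * 3600 = 725824800.0 s
arg = 0.051 / (2 * sqrt(1.3e-12 * 725824800.0))
= 0.8301
erfc(0.8301) = 0.2404
C = 0.48 * 0.2404 = 0.1154%

0.1154


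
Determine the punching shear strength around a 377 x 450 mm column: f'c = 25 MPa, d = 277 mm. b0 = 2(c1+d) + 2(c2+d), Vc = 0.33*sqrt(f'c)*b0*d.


b0 = 2*(377 + 277) + 2*(450 + 277) = 2762 mm
Vc = 0.33 * sqrt(25) * 2762 * 277 / 1000
= 1262.37 kN

1262.37


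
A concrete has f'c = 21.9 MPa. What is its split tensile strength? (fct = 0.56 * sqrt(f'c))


fct = 0.56 * sqrt(21.9)
= 0.56 * 4.68
= 2.621 MPa

2.621


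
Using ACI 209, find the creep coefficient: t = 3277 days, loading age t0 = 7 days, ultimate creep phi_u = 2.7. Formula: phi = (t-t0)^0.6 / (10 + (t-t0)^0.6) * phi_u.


dt = 3277 - 7 = 3270
phi = 3270^0.6 / (10 + 3270^0.6) * 2.7
= 2.505

2.505


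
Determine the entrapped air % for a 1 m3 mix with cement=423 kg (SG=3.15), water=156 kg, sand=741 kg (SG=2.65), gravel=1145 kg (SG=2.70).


Vol cement = 423 / (3.15 * 1000) = 0.134286 m3
Vol water = 156 / 1000 = 0.156 m3
Vol sand = 741 / (2.65 * 1000) = 0.279623 m3
Vol gravel = 1145 / (2.70 * 1000) = 0.424074 m3
Total solid + water volume = 0.993982 m3
Air = (1 - 0.993982) * 100 = 0.6%

0.6


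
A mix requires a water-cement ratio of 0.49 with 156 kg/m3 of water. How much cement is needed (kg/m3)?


Cement = water / (w/c)
= 156 / 0.49
= 318.4 kg/m3

318.4


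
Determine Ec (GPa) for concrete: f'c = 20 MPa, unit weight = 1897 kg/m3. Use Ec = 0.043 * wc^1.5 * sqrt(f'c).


Ec = 0.043 * 1897^1.5 * sqrt(20) / 1000
= 15.89 GPa

15.89


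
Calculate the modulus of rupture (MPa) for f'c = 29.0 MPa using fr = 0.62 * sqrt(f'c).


fr = 0.62 * sqrt(29.0)
= 3.339 MPa

3.339


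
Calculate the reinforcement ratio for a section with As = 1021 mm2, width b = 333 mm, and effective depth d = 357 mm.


rho = As / (b * d)
= 1021 / (333 * 357)
= 0.0086

0.0086


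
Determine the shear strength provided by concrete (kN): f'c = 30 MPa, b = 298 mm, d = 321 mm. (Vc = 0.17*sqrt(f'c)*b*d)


Vc = 0.17 * sqrt(30) * 298 * 321 / 1000
= 89.07 kN

89.07


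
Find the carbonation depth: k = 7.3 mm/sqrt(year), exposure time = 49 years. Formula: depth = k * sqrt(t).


depth = k * sqrt(t)
= 7.3 * sqrt(49)
= 51.1 mm

51.1


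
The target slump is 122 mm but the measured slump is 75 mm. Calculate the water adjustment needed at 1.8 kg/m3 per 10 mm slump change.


Difference = 122 - 75 = 47 mm
Water adjustment = 47 * 1.8 / 10 = 8.5 kg/m3

8.5


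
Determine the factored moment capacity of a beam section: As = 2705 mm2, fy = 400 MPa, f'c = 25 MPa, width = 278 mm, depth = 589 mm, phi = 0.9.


a = As * fy / (0.85 * f'c * b)
= 2705 * 400 / (0.85 * 25 * 278)
= 183.157 mm
Mn = As * fy * (d - a/2) / 10^6
= 538.2101 kN-m
phi*Mn = 0.9 * 538.2101 = 484.39 kN-m

484.39


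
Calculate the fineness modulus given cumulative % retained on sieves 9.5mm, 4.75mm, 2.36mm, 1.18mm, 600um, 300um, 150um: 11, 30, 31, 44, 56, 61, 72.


FM = sum(cumulative % retained) / 100
= 305 / 100
= 3.05

3.05


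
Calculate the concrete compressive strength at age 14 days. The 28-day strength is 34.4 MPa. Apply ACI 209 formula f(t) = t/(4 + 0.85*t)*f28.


f(14) = 14 / (4 + 0.85 * 14) * 34.4
= 14 / 15.9 * 34.4
= 30.29 MPa

30.29


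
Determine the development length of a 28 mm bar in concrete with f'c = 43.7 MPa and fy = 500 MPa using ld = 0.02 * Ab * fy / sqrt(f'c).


Ab = pi * 28^2 / 4 = 615.752 mm2
ld = 0.02 * 615.752 * 500 / sqrt(43.7)
= 931.5 mm

931.5


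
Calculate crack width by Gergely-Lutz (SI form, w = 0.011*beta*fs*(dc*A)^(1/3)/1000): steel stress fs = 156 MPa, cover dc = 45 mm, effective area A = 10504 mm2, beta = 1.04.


w = 0.011 * beta * fs * (dc * A)^(1/3) / 1000
= 0.011 * 1.04 * 156 * (45 * 10504)^(1/3) / 1000
= 0.139 mm

0.139


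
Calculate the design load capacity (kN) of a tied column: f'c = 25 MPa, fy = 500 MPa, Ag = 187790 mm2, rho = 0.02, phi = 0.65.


Ast = rho * Ag = 0.02 * 187790 = 3755.8 mm2
phi*Pn = 0.65 * 0.80 * (0.85 * 25 * (187790 - 3755.8) + 500 * 3755.8) / 1000
= 3010.09 kN

3010.09


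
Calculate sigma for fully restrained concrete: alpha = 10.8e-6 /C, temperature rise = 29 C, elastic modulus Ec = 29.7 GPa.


sigma = alpha * dT * Ec
= 10.8e-6 * 29 * 29.7 * 1000
= 9.302 MPa

9.302


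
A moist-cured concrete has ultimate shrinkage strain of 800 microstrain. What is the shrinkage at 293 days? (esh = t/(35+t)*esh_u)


esh(293) = 293 / (35 + 293) * 800
= 293 / 328 * 800
= 714.6 microstrain

714.6


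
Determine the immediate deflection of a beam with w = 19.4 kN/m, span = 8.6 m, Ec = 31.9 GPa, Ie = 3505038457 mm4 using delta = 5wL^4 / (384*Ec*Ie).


Convert: L = 8.6 m = 8600 mm, Ec = 31.9 GPa = 31900 MPa
delta = 5 * 19.4 * 8600^4 / (384 * 31900 * 3505038457)
= 12.36 mm

12.36


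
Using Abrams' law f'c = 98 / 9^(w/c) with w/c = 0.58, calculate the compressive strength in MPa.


f'c = 98 / 9^0.58
= 98 / 3.577
= 27.4 MPa

27.4


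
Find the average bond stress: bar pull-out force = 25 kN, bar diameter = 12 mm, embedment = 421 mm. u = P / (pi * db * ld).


u = P / (pi * db * ld)
= 25 * 1000 / (pi * 12 * 421)
= 1.575 MPa

1.575


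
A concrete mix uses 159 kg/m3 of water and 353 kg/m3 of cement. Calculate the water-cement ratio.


w/c = water / cement
w/c = 159 / 353 = 0.45

0.45


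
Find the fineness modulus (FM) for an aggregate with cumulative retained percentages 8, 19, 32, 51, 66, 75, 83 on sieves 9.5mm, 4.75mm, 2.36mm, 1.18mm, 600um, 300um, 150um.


FM = sum(cumulative % retained) / 100
= 334 / 100
= 3.34

3.34


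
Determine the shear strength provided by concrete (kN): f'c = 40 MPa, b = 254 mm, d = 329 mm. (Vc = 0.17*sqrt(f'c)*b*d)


Vc = 0.17 * sqrt(40) * 254 * 329 / 1000
= 89.85 kN

89.85


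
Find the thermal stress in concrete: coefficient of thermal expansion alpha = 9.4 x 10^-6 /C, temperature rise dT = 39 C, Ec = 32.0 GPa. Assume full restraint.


sigma = alpha * dT * Ec
= 9.4e-6 * 39 * 32.0 * 1000
= 11.731 MPa

11.731


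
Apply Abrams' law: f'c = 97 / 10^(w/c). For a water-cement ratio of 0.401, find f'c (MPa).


f'c = 97 / 10^0.401
= 97 / 2.518
= 38.53 MPa

38.53


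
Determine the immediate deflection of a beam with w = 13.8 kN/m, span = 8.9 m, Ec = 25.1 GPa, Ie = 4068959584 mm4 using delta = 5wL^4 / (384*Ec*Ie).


Convert: L = 8.9 m = 8900 mm, Ec = 25.1 GPa = 25100 MPa
delta = 5 * 13.8 * 8900^4 / (384 * 25100 * 4068959584)
= 11.04 mm

11.04


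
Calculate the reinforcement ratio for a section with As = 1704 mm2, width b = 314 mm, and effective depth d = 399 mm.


rho = As / (b * d)
= 1704 / (314 * 399)
= 0.0136

0.0136


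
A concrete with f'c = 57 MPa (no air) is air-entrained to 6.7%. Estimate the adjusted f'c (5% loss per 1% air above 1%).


Strength loss = (6.7 - 1) * 5 = 28.5%
f'c = 57 * (1 - 28.5/100)
= 40.76 MPa

40.76


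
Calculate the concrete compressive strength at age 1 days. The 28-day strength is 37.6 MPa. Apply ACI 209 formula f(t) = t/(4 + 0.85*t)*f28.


f(1) = 1 / (4 + 0.85 * 1) * 37.6
= 1 / 4.85 * 37.6
= 7.75 MPa

7.75


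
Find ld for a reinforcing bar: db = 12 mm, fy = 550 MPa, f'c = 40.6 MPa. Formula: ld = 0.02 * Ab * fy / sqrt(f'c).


Ab = pi * 12^2 / 4 = 113.097 mm2
ld = 0.02 * 113.097 * 550 / sqrt(40.6)
= 195.2 mm

195.2


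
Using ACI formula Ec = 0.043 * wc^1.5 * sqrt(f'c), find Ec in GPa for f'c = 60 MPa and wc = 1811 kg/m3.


Ec = 0.043 * 1811^1.5 * sqrt(60) / 1000
= 25.67 GPa

25.67


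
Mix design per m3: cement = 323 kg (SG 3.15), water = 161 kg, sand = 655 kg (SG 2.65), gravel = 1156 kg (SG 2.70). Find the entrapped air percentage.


Vol cement = 323 / (3.15 * 1000) = 0.10254 m3
Vol water = 161 / 1000 = 0.161 m3
Vol sand = 655 / (2.65 * 1000) = 0.24717 m3
Vol gravel = 1156 / (2.70 * 1000) = 0.428148 m3
Total solid + water volume = 0.938858 m3
Air = (1 - 0.938858) * 100 = 6.11%

6.11


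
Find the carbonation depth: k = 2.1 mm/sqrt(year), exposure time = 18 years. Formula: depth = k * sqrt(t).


depth = k * sqrt(t)
= 2.1 * sqrt(18)
= 8.91 mm

8.91


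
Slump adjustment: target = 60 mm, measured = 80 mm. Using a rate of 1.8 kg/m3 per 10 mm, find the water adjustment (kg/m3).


Difference = 60 - 80 = -20 mm
Water adjustment = -20 * 1.8 / 10 = -3.6 kg/m3

-3.6


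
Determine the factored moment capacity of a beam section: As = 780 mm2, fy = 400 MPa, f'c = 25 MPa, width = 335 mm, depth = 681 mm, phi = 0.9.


a = As * fy / (0.85 * f'c * b)
= 780 * 400 / (0.85 * 25 * 335)
= 43.8279 mm
Mn = As * fy * (d - a/2) / 10^6
= 205.6348 kN-m
phi*Mn = 0.9 * 205.6348 = 185.07 kN-m

185.07


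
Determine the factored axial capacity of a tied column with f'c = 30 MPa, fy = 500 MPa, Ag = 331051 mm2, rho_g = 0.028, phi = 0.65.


Ast = rho * Ag = 0.028 * 331051 = 9269.428 mm2
phi*Pn = 0.65 * 0.80 * (0.85 * 30 * (331051 - 9269.428) + 500 * 9269.428) / 1000
= 6676.87 kN

6676.87


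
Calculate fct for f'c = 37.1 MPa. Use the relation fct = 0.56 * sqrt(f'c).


fct = 0.56 * sqrt(37.1)
= 0.56 * 6.091
= 3.411 MPa

3.411


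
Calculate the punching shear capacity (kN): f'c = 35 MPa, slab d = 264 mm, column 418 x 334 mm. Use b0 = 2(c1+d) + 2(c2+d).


b0 = 2*(418 + 264) + 2*(334 + 264) = 2560 mm
Vc = 0.33 * sqrt(35) * 2560 * 264 / 1000
= 1319.45 kN

1319.45


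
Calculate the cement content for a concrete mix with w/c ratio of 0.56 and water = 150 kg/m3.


Cement = water / (w/c)
= 150 / 0.56
= 267.9 kg/m3

267.9


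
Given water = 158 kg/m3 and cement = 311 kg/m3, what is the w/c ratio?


w/c = water / cement
w/c = 158 / 311 = 0.508

0.508


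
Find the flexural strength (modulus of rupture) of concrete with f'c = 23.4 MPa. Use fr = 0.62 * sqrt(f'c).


fr = 0.62 * sqrt(23.4)
= 2.999 MPa

2.999


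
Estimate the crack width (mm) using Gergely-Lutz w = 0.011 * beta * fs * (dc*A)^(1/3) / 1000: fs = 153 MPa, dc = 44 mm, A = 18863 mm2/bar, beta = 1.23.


w = 0.011 * beta * fs * (dc * A)^(1/3) / 1000
= 0.011 * 1.23 * 153 * (44 * 18863)^(1/3) / 1000
= 0.195 mm

0.195


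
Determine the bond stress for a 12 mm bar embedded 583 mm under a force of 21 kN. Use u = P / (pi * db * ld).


u = P / (pi * db * ld)
= 21 * 1000 / (pi * 12 * 583)
= 0.955 MPa

0.955


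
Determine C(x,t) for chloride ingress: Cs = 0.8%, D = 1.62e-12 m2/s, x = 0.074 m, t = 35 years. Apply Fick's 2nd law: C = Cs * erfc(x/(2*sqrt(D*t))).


t_seconds = 35 * 365.25 * 24 * 3600 = 1104516000.0 s
arg = 0.074 / (2 * sqrt(1.62e-12 * 1104516000.0))
= 0.8747
erfc(0.8747) = 0.2161
C = 0.8 * 0.2161 = 0.1729%

0.1729


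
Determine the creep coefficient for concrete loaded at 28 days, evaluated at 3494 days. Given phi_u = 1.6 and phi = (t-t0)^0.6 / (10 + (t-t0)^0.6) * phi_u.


dt = 3494 - 28 = 3466
phi = 3466^0.6 / (10 + 3466^0.6) * 1.6
= 1.488

1.488


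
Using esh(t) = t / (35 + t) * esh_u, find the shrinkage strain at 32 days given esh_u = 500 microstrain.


esh(32) = 32 / (35 + 32) * 500
= 32 / 67 * 500
= 238.8 microstrain

238.8


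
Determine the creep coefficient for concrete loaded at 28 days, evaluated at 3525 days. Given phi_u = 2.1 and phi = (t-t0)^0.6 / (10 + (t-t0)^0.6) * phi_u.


dt = 3525 - 28 = 3497
phi = 3497^0.6 / (10 + 3497^0.6) * 2.1
= 1.954

1.954


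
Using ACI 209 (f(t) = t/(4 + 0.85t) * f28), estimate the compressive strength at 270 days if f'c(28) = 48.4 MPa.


f(270) = 270 / (4 + 0.85 * 270) * 48.4
= 270 / 233.5 * 48.4
= 55.97 MPa

55.97


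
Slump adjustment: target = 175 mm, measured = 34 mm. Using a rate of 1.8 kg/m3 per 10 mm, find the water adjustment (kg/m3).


Difference = 175 - 34 = 141 mm
Water adjustment = 141 * 1.8 / 10 = 25.4 kg/m3

25.4


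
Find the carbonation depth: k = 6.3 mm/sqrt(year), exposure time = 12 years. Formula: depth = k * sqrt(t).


depth = k * sqrt(t)
= 6.3 * sqrt(12)
= 21.82 mm

21.82


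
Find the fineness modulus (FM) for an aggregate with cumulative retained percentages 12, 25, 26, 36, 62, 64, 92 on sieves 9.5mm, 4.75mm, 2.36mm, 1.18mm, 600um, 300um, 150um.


FM = sum(cumulative % retained) / 100
= 317 / 100
= 3.17

3.17


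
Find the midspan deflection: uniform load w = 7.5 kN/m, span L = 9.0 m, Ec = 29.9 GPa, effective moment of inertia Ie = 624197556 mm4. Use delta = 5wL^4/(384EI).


Convert: L = 9.0 m = 9000 mm, Ec = 29.9 GPa = 29900 MPa
delta = 5 * 7.5 * 9000^4 / (384 * 29900 * 624197556)
= 34.33 mm

34.33


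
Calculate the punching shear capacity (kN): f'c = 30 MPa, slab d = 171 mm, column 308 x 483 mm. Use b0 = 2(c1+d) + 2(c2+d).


b0 = 2*(308 + 171) + 2*(483 + 171) = 2266 mm
Vc = 0.33 * sqrt(30) * 2266 * 171 / 1000
= 700.37 kN

700.37


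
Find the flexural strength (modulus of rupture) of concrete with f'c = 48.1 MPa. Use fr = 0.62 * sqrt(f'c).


fr = 0.62 * sqrt(48.1)
= 4.3 MPa

4.3


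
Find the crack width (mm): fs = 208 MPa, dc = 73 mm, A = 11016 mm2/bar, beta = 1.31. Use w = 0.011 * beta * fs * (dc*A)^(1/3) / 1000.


w = 0.011 * beta * fs * (dc * A)^(1/3) / 1000
= 0.011 * 1.31 * 208 * (73 * 11016)^(1/3) / 1000
= 0.279 mm

0.279


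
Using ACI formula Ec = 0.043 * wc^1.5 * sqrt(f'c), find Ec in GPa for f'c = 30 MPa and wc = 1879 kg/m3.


Ec = 0.043 * 1879^1.5 * sqrt(30) / 1000
= 19.18 GPa

19.18


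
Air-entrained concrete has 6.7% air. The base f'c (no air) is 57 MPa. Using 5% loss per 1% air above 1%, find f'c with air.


Strength loss = (6.7 - 1) * 5 = 28.5%
f'c = 57 * (1 - 28.5/100)
= 40.76 MPa

40.76


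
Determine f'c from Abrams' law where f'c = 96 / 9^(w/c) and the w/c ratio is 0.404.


f'c = 96 / 9^0.404
= 96 / 2.429
= 39.51 MPa

39.51


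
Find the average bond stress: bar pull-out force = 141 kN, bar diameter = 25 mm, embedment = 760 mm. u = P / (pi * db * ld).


u = P / (pi * db * ld)
= 141 * 1000 / (pi * 25 * 760)
= 2.362 MPa

2.362


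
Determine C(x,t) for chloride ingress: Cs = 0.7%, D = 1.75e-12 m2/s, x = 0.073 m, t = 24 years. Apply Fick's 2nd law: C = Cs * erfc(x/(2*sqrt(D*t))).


t_seconds = 24 * 365.25 * 24 * 3600 = 757382400.0 s
arg = 0.073 / (2 * sqrt(1.75e-12 * 757382400.0))
= 1.0026
erfc(1.0026) = 0.1562
C = 0.7 * 0.1562 = 0.1094%

0.1094


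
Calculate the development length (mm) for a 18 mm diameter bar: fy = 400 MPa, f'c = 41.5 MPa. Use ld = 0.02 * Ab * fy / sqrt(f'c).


Ab = pi * 18^2 / 4 = 254.469 mm2
ld = 0.02 * 254.469 * 400 / sqrt(41.5)
= 316.0 mm

316.0


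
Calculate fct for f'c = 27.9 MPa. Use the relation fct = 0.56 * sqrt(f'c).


fct = 0.56 * sqrt(27.9)
= 0.56 * 5.282
= 2.958 MPa

2.958


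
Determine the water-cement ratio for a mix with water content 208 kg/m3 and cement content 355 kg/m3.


w/c = water / cement
w/c = 208 / 355 = 0.586

0.586


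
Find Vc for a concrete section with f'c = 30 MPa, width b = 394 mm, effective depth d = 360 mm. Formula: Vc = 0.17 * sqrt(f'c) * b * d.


Vc = 0.17 * sqrt(30) * 394 * 360 / 1000
= 132.07 kN

132.07


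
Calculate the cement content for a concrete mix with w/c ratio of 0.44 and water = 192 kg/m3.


Cement = water / (w/c)
= 192 / 0.44
= 436.4 kg/m3

436.4


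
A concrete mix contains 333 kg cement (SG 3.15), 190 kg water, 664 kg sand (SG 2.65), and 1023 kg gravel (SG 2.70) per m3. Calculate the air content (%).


Vol cement = 333 / (3.15 * 1000) = 0.105714 m3
Vol water = 190 / 1000 = 0.19 m3
Vol sand = 664 / (2.65 * 1000) = 0.250566 m3
Vol gravel = 1023 / (2.70 * 1000) = 0.378889 m3
Total solid + water volume = 0.925169 m3
Air = (1 - 0.925169) * 100 = 7.48%

7.48


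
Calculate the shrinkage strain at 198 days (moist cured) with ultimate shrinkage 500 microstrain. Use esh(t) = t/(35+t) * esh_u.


esh(198) = 198 / (35 + 198) * 500
= 198 / 233 * 500
= 424.9 microstrain

424.9


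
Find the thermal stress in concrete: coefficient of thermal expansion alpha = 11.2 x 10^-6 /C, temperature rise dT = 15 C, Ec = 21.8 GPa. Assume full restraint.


sigma = alpha * dT * Ec
= 11.2e-6 * 15 * 21.8 * 1000
= 3.662 MPa

3.662


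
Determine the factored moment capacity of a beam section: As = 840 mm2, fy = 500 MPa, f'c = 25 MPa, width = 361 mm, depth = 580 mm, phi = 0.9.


a = As * fy / (0.85 * f'c * b)
= 840 * 500 / (0.85 * 25 * 361)
= 54.7499 mm
Mn = As * fy * (d - a/2) / 10^6
= 232.1025 kN-m
phi*Mn = 0.9 * 232.1025 = 208.89 kN-m

208.89


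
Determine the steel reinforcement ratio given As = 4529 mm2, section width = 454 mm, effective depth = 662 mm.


rho = As / (b * d)
= 4529 / (454 * 662)
= 0.0151

0.0151


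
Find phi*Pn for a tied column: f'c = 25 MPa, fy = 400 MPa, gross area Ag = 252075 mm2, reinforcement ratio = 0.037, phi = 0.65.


Ast = rho * Ag = 0.037 * 252075 = 9326.775 mm2
phi*Pn = 0.65 * 0.80 * (0.85 * 25 * (252075 - 9326.775) + 400 * 9326.775) / 1000
= 4622.34 kN

4622.34


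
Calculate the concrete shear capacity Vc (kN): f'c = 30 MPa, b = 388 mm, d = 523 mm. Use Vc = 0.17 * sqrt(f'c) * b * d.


Vc = 0.17 * sqrt(30) * 388 * 523 / 1000
= 188.95 kN

188.95


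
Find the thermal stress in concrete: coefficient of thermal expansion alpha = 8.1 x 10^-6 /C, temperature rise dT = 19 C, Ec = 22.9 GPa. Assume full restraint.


sigma = alpha * dT * Ec
= 8.1e-6 * 19 * 22.9 * 1000
= 3.524 MPa

3.524


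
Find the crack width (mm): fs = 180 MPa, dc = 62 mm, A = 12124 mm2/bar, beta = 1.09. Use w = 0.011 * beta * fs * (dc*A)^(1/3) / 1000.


w = 0.011 * beta * fs * (dc * A)^(1/3) / 1000
= 0.011 * 1.09 * 180 * (62 * 12124)^(1/3) / 1000
= 0.196 mm

0.196


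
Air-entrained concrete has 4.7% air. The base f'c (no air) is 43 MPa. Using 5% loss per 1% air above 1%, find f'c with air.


Strength loss = (4.7 - 1) * 5 = 18.5%
f'c = 43 * (1 - 18.5/100)
= 35.04 MPa

35.04


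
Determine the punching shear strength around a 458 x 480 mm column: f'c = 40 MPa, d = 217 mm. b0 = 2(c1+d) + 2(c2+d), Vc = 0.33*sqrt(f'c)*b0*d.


b0 = 2*(458 + 217) + 2*(480 + 217) = 2744 mm
Vc = 0.33 * sqrt(40) * 2744 * 217 / 1000
= 1242.76 kN

1242.76


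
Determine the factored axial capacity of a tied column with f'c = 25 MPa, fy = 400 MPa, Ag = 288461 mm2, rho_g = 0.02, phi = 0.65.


Ast = rho * Ag = 0.02 * 288461 = 5769.22 mm2
phi*Pn = 0.65 * 0.80 * (0.85 * 25 * (288461 - 5769.22) + 400 * 5769.22) / 1000
= 4323.74 kN

4323.74


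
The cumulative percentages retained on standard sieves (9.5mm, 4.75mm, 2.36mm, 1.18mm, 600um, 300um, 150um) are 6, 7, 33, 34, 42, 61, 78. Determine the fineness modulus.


FM = sum(cumulative % retained) / 100
= 261 / 100
= 2.61

2.61


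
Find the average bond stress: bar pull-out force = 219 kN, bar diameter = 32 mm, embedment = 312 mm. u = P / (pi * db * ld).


u = P / (pi * db * ld)
= 219 * 1000 / (pi * 32 * 312)
= 6.982 MPa

6.982


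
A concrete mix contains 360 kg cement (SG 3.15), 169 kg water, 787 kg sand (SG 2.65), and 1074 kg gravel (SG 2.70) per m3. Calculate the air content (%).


Vol cement = 360 / (3.15 * 1000) = 0.114286 m3
Vol water = 169 / 1000 = 0.169 m3
Vol sand = 787 / (2.65 * 1000) = 0.296981 m3
Vol gravel = 1074 / (2.70 * 1000) = 0.397778 m3
Total solid + water volume = 0.978045 m3
Air = (1 - 0.978045) * 100 = 2.2%

2.2


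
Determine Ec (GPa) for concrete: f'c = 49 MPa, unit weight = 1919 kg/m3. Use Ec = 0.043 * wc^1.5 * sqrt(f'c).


Ec = 0.043 * 1919^1.5 * sqrt(49) / 1000
= 25.3 GPa

25.3


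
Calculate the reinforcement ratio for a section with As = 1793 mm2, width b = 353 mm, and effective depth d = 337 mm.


rho = As / (b * d)
= 1793 / (353 * 337)
= 0.0151

0.0151


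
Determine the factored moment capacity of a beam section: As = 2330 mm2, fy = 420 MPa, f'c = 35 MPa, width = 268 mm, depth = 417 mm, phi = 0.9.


a = As * fy / (0.85 * f'c * b)
= 2330 * 420 / (0.85 * 35 * 268)
= 122.7392 mm
Mn = As * fy * (d - a/2) / 10^6
= 348.0199 kN-m
phi*Mn = 0.9 * 348.0199 = 313.22 kN-m

313.22


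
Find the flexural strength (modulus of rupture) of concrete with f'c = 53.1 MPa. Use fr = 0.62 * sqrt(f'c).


fr = 0.62 * sqrt(53.1)
= 4.518 MPa

4.518


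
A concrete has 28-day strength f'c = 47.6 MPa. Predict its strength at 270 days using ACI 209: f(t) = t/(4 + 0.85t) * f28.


f(270) = 270 / (4 + 0.85 * 270) * 47.6
= 270 / 233.5 * 47.6
= 55.04 MPa

55.04


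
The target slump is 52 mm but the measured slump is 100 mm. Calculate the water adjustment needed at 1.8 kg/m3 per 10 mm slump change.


Difference = 52 - 100 = -48 mm
Water adjustment = -48 * 1.8 / 10 = -8.6 kg/m3

-8.6


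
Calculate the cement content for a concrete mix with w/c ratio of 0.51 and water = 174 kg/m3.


Cement = water / (w/c)
= 174 / 0.51
= 341.2 kg/m3

341.2


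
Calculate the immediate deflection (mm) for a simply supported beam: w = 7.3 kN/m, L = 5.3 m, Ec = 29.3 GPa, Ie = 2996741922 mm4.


Convert: L = 5.3 m = 5300 mm, Ec = 29.3 GPa = 29300 MPa
delta = 5 * 7.3 * 5300^4 / (384 * 29300 * 2996741922)
= 0.85 mm

0.85


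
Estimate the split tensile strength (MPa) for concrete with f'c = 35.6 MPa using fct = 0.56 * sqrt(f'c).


fct = 0.56 * sqrt(35.6)
= 0.56 * 5.967
= 3.341 MPa

3.341


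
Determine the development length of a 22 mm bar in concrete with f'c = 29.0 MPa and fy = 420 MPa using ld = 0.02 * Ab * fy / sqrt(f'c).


Ab = pi * 22^2 / 4 = 380.133 mm2
ld = 0.02 * 380.133 * 420 / sqrt(29.0)
= 592.9 mm

592.9


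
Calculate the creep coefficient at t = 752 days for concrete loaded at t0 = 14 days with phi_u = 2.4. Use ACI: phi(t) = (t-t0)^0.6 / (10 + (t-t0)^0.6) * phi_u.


dt = 752 - 14 = 738
phi = 738^0.6 / (10 + 738^0.6) * 2.4
= 2.017

2.017


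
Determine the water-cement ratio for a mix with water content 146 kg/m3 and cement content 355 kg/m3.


w/c = water / cement
w/c = 146 / 355 = 0.411

0.411


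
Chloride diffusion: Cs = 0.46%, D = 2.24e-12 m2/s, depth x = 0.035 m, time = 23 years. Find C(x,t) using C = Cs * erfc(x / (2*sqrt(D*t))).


t_seconds = 23 * 365.25 * 24 * 3600 = 725824800.0 s
arg = 0.035 / (2 * sqrt(2.24e-12 * 725824800.0))
= 0.434
erfc(0.434) = 0.5394
C = 0.46 * 0.5394 = 0.2481%

0.2481


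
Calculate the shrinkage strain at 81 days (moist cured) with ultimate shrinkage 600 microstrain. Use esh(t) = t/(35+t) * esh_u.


esh(81) = 81 / (35 + 81) * 600
= 81 / 116 * 600
= 419.0 microstrain

419.0


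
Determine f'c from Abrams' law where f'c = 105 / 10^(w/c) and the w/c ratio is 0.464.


f'c = 105 / 10^0.464
= 105 / 2.911
= 36.07 MPa

36.07


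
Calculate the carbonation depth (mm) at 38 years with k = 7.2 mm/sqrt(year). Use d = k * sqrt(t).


depth = k * sqrt(t)
= 7.2 * sqrt(38)
= 44.38 mm

44.38


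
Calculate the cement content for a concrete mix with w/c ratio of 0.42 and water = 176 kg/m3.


Cement = water / (w/c)
= 176 / 0.42
= 419.0 kg/m3

419.0


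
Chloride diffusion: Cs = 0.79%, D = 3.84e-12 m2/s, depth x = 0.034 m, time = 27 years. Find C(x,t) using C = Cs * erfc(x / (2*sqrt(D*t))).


t_seconds = 27 * 365.25 * 24 * 3600 = 852055200.0 s
arg = 0.034 / (2 * sqrt(3.84e-12 * 852055200.0))
= 0.2972
erfc(0.2972) = 0.6743
C = 0.79 * 0.6743 = 0.5327%

0.5327


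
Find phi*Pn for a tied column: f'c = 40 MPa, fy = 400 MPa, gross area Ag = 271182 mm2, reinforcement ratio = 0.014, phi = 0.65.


Ast = rho * Ag = 0.014 * 271182 = 3796.548 mm2
phi*Pn = 0.65 * 0.80 * (0.85 * 40 * (271182 - 3796.548) + 400 * 3796.548) / 1000
= 5517.06 kN

5517.06


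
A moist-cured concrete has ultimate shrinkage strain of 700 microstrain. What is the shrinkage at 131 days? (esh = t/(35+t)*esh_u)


esh(131) = 131 / (35 + 131) * 700
= 131 / 166 * 700
= 552.4 microstrain

552.4


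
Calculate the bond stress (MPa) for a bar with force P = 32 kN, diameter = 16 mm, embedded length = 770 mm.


u = P / (pi * db * ld)
= 32 * 1000 / (pi * 16 * 770)
= 0.827 MPa

0.827


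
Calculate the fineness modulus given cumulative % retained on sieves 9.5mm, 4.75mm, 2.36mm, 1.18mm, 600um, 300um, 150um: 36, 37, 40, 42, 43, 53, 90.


FM = sum(cumulative % retained) / 100
= 341 / 100
= 3.41

3.41


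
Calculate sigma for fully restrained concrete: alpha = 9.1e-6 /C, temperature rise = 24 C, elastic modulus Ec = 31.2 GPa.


sigma = alpha * dT * Ec
= 9.1e-6 * 24 * 31.2 * 1000
= 6.814 MPa

6.814


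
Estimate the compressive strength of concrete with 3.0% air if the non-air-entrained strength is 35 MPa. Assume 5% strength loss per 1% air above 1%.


Strength loss = (3.0 - 1) * 5 = 10.0%
f'c = 35 * (1 - 10.0/100)
= 31.5 MPa

31.5


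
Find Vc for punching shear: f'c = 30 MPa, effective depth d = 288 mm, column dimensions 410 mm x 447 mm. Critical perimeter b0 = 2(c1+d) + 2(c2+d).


b0 = 2*(410 + 288) + 2*(447 + 288) = 2866 mm
Vc = 0.33 * sqrt(30) * 2866 * 288 / 1000
= 1491.91 kN

1491.91


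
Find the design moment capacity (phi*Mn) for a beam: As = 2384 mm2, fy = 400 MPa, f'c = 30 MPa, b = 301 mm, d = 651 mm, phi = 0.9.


a = As * fy / (0.85 * f'c * b)
= 2384 * 400 / (0.85 * 30 * 301)
= 124.2395 mm
Mn = As * fy * (d - a/2) / 10^6
= 561.5562 kN-m
phi*Mn = 0.9 * 561.5562 = 505.4 kN-m

505.4


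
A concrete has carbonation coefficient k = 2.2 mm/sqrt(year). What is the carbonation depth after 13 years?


depth = k * sqrt(t)
= 2.2 * sqrt(13)
= 7.93 mm

7.93


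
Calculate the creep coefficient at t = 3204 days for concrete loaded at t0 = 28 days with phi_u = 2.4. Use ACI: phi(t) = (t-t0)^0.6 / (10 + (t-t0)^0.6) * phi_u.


dt = 3204 - 28 = 3176
phi = 3176^0.6 / (10 + 3176^0.6) * 2.4
= 2.224

2.224


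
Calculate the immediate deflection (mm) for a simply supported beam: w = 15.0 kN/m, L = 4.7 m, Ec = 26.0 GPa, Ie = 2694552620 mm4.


Convert: L = 4.7 m = 4700 mm, Ec = 26.0 GPa = 26000 MPa
delta = 5 * 15.0 * 4700^4 / (384 * 26000 * 2694552620)
= 1.36 mm

1.36


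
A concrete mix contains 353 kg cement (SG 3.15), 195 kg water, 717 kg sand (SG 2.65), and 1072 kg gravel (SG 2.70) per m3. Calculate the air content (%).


Vol cement = 353 / (3.15 * 1000) = 0.112063 m3
Vol water = 195 / 1000 = 0.195 m3
Vol sand = 717 / (2.65 * 1000) = 0.270566 m3
Vol gravel = 1072 / (2.70 * 1000) = 0.397037 m3
Total solid + water volume = 0.974667 m3
Air = (1 - 0.974667) * 100 = 2.53%

2.53


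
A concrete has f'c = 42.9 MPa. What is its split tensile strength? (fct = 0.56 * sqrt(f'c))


fct = 0.56 * sqrt(42.9)
= 0.56 * 6.55
= 3.668 MPa

3.668


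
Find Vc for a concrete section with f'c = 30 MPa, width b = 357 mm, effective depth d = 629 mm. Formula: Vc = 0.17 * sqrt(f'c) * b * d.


Vc = 0.17 * sqrt(30) * 357 * 629 / 1000
= 209.09 kN

209.09


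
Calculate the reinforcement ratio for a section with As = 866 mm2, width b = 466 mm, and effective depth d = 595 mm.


rho = As / (b * d)
= 866 / (466 * 595)
= 0.0031

0.0031


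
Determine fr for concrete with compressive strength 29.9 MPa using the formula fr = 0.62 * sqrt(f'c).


fr = 0.62 * sqrt(29.9)
= 3.39 MPa

3.39


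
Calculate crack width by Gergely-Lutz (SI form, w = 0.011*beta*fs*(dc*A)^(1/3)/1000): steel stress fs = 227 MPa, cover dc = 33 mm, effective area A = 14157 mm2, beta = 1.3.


w = 0.011 * beta * fs * (dc * A)^(1/3) / 1000
= 0.011 * 1.3 * 227 * (33 * 14157)^(1/3) / 1000
= 0.252 mm

0.252


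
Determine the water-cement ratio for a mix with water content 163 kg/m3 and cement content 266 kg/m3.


w/c = water / cement
w/c = 163 / 266 = 0.613

0.613


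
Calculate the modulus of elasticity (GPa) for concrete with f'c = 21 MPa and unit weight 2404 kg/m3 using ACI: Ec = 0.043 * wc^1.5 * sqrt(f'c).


Ec = 0.043 * 2404^1.5 * sqrt(21) / 1000
= 23.23 GPa

23.23


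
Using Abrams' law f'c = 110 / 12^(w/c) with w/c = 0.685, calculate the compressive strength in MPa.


f'c = 110 / 12^0.685
= 110 / 5.486
= 20.05 MPa

20.05


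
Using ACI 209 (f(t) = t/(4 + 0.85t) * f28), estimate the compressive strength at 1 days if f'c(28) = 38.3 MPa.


f(1) = 1 / (4 + 0.85 * 1) * 38.3
= 1 / 4.85 * 38.3
= 7.9 MPa

7.9


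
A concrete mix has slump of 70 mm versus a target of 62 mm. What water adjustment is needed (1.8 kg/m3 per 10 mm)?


Difference = 62 - 70 = -8 mm
Water adjustment = -8 * 1.8 / 10 = -1.4 kg/m3

-1.4


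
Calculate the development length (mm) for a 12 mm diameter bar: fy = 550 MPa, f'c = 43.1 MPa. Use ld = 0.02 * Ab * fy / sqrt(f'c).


Ab = pi * 12^2 / 4 = 113.097 mm2
ld = 0.02 * 113.097 * 550 / sqrt(43.1)
= 189.5 mm

189.5


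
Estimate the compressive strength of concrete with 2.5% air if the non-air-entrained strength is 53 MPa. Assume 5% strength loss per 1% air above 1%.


Strength loss = (2.5 - 1) * 5 = 7.5%
f'c = 53 * (1 - 7.5/100)
= 49.03 MPa

49.03


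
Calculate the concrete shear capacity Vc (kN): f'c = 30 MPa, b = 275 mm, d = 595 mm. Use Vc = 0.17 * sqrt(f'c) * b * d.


Vc = 0.17 * sqrt(30) * 275 * 595 / 1000
= 152.36 kN

152.36


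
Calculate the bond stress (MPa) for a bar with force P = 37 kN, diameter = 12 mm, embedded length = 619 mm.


u = P / (pi * db * ld)
= 37 * 1000 / (pi * 12 * 619)
= 1.586 MPa

1.586


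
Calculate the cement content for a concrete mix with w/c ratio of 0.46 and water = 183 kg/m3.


Cement = water / (w/c)
= 183 / 0.46
= 397.8 kg/m3

397.8


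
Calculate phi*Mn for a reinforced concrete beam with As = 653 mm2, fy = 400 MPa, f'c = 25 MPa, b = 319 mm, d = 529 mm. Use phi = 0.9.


a = As * fy / (0.85 * f'c * b)
= 653 * 400 / (0.85 * 25 * 319)
= 38.5322 mm
Mn = As * fy * (d - a/2) / 10^6
= 133.1425 kN-m
phi*Mn = 0.9 * 133.1425 = 119.83 kN-m

119.83


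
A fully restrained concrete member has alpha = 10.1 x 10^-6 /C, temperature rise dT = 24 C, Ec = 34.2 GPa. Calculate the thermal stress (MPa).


sigma = alpha * dT * Ec
= 10.1e-6 * 24 * 34.2 * 1000
= 8.29 MPa

8.29


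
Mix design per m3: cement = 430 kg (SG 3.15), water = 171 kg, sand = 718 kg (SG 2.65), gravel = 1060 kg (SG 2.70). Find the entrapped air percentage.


Vol cement = 430 / (3.15 * 1000) = 0.136508 m3
Vol water = 171 / 1000 = 0.171 m3
Vol sand = 718 / (2.65 * 1000) = 0.270943 m3
Vol gravel = 1060 / (2.70 * 1000) = 0.392593 m3
Total solid + water volume = 0.971044 m3
Air = (1 - 0.971044) * 100 = 2.9%

2.9


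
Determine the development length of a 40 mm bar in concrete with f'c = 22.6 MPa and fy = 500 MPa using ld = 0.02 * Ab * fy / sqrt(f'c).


Ab = pi * 40^2 / 4 = 1256.637 mm2
ld = 0.02 * 1256.637 * 500 / sqrt(22.6)
= 2643.4 mm

2643.4


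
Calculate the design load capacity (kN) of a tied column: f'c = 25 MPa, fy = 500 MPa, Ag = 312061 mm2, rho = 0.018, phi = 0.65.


Ast = rho * Ag = 0.018 * 312061 = 5617.098 mm2
phi*Pn = 0.65 * 0.80 * (0.85 * 25 * (312061 - 5617.098) + 500 * 5617.098) / 1000
= 4846.65 kN

4846.65


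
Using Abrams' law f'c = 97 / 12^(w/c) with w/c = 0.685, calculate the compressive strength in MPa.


f'c = 97 / 12^0.685
= 97 / 5.486
= 17.68 MPa

17.68


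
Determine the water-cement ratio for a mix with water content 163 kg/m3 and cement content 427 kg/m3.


w/c = water / cement
w/c = 163 / 427 = 0.382

0.382


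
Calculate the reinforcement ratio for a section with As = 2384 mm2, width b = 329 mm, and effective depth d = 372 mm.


rho = As / (b * d)
= 2384 / (329 * 372)
= 0.0195

0.0195


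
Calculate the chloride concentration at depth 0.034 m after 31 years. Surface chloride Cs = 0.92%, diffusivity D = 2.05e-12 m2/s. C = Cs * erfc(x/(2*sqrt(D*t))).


t_seconds = 31 * 365.25 * 24 * 3600 = 978285600.0 s
arg = 0.034 / (2 * sqrt(2.05e-12 * 978285600.0))
= 0.3796
erfc(0.3796) = 0.5914
C = 0.92 * 0.5914 = 0.5441%

0.5441


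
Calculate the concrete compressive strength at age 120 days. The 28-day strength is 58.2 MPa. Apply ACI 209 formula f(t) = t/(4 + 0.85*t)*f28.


f(120) = 120 / (4 + 0.85 * 120) * 58.2
= 120 / 106.0 * 58.2
= 65.89 MPa

65.89


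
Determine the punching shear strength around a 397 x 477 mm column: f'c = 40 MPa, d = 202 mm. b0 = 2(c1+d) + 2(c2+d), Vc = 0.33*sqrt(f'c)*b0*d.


b0 = 2*(397 + 202) + 2*(477 + 202) = 2556 mm
Vc = 0.33 * sqrt(40) * 2556 * 202 / 1000
= 1077.6 kN

1077.6


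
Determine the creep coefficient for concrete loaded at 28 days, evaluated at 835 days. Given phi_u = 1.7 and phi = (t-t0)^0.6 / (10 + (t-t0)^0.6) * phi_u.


dt = 835 - 28 = 807
phi = 807^0.6 / (10 + 807^0.6) * 1.7
= 1.44

1.44


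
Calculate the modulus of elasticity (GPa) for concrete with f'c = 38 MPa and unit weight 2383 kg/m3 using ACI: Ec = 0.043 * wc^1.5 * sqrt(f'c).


Ec = 0.043 * 2383^1.5 * sqrt(38) / 1000
= 30.84 GPa

30.84


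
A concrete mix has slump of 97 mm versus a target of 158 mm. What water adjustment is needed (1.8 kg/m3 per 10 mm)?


Difference = 158 - 97 = 61 mm
Water adjustment = 61 * 1.8 / 10 = 11.0 kg/m3

11.0


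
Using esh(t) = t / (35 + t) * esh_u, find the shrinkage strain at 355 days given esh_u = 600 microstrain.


esh(355) = 355 / (35 + 355) * 600
= 355 / 390 * 600
= 546.2 microstrain

546.2


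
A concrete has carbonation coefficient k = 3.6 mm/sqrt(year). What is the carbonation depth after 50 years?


depth = k * sqrt(t)
= 3.6 * sqrt(50)
= 25.46 mm

25.46


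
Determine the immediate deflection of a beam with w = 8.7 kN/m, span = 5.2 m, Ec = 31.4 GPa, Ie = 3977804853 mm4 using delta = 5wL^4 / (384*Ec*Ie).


Convert: L = 5.2 m = 5200 mm, Ec = 31.4 GPa = 31400 MPa
delta = 5 * 8.7 * 5200^4 / (384 * 31400 * 3977804853)
= 0.66 mm

0.66


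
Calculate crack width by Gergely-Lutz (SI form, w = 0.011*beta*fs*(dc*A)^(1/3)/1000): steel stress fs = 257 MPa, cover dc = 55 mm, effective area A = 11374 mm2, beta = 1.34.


w = 0.011 * beta * fs * (dc * A)^(1/3) / 1000
= 0.011 * 1.34 * 257 * (55 * 11374)^(1/3) / 1000
= 0.324 mm

0.324


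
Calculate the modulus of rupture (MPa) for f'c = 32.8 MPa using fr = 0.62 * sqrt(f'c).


fr = 0.62 * sqrt(32.8)
= 3.551 MPa

3.551


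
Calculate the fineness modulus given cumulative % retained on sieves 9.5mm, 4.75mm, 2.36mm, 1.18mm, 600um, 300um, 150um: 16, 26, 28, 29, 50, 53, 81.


FM = sum(cumulative % retained) / 100
= 283 / 100
= 2.83

2.83


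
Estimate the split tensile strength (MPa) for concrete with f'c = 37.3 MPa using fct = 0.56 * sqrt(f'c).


fct = 0.56 * sqrt(37.3)
= 0.56 * 6.107
= 3.42 MPa

3.42


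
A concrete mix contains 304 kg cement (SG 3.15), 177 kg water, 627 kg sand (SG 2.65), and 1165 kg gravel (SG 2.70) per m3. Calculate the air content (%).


Vol cement = 304 / (3.15 * 1000) = 0.096508 m3
Vol water = 177 / 1000 = 0.177 m3
Vol sand = 627 / (2.65 * 1000) = 0.236604 m3
Vol gravel = 1165 / (2.70 * 1000) = 0.431481 m3
Total solid + water volume = 0.941593 m3
Air = (1 - 0.941593) * 100 = 5.84%

5.84


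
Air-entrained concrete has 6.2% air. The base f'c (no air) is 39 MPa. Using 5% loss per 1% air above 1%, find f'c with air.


Strength loss = (6.2 - 1) * 5 = 26.0%
f'c = 39 * (1 - 26.0/100)
= 28.86 MPa

28.86


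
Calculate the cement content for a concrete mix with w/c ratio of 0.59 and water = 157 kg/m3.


Cement = water / (w/c)
= 157 / 0.59
= 266.1 kg/m3

266.1


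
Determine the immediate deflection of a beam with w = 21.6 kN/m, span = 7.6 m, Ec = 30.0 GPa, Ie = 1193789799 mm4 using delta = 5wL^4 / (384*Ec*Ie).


Convert: L = 7.6 m = 7600 mm, Ec = 30.0 GPa = 30000 MPa
delta = 5 * 21.6 * 7600^4 / (384 * 30000 * 1193789799)
= 26.2 mm

26.2


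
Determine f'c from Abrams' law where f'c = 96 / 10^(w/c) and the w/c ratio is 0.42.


f'c = 96 / 10^0.42
= 96 / 2.63
= 36.5 MPa

36.5


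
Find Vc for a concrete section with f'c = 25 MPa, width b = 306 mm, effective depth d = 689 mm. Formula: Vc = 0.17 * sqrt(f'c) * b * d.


Vc = 0.17 * sqrt(25) * 306 * 689 / 1000
= 179.21 kN

179.21


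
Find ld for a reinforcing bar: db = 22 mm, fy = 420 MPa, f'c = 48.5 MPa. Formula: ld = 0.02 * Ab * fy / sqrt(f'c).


Ab = pi * 22^2 / 4 = 380.133 mm2
ld = 0.02 * 380.133 * 420 / sqrt(48.5)
= 458.5 mm

458.5


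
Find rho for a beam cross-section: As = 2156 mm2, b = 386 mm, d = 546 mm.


rho = As / (b * d)
= 2156 / (386 * 546)
= 0.0102

0.0102


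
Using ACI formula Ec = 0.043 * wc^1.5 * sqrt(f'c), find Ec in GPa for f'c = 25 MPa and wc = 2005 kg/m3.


Ec = 0.043 * 2005^1.5 * sqrt(25) / 1000
= 19.3 GPa

19.3


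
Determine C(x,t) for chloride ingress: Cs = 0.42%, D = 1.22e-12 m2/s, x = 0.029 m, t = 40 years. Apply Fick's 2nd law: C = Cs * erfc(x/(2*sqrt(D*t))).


t_seconds = 40 * 365.25 * 24 * 3600 = 1262304000.0 s
arg = 0.029 / (2 * sqrt(1.22e-12 * 1262304000.0))
= 0.3695
erfc(0.3695) = 0.6013
C = 0.42 * 0.6013 = 0.2525%

0.2525


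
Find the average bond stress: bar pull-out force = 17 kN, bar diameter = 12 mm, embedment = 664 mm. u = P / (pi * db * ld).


u = P / (pi * db * ld)
= 17 * 1000 / (pi * 12 * 664)
= 0.679 MPa

0.679


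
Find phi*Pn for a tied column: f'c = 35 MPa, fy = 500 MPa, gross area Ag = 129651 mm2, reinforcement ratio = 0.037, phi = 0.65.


Ast = rho * Ag = 0.037 * 129651 = 4797.087 mm2
phi*Pn = 0.65 * 0.80 * (0.85 * 35 * (129651 - 4797.087) + 500 * 4797.087) / 1000
= 3178.73 kN

3178.73


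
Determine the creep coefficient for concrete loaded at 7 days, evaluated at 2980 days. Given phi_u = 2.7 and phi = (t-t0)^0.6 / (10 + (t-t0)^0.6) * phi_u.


dt = 2980 - 7 = 2973
phi = 2973^0.6 / (10 + 2973^0.6) * 2.7
= 2.494

2.494


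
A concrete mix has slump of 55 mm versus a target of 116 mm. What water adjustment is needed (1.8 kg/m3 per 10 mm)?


Difference = 116 - 55 = 61 mm
Water adjustment = 61 * 1.8 / 10 = 11.0 kg/m3

11.0


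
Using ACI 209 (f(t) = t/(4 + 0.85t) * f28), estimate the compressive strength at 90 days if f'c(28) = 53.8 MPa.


f(90) = 90 / (4 + 0.85 * 90) * 53.8
= 90 / 80.5 * 53.8
= 60.15 MPa

60.15


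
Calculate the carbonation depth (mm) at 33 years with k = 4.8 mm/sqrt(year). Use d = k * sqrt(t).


depth = k * sqrt(t)
= 4.8 * sqrt(33)
= 27.57 mm

27.57


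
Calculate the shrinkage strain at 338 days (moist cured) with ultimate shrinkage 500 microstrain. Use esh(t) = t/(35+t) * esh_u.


esh(338) = 338 / (35 + 338) * 500
= 338 / 373 * 500
= 453.1 microstrain

453.1


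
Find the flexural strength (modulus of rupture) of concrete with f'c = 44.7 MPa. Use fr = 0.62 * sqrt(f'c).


fr = 0.62 * sqrt(44.7)
= 4.145 MPa

4.145


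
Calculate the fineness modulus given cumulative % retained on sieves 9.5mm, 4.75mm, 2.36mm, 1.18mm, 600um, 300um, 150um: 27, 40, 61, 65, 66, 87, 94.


FM = sum(cumulative % retained) / 100
= 440 / 100
= 4.4

4.4


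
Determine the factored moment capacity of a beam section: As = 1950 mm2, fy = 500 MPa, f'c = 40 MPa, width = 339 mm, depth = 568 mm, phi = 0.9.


a = As * fy / (0.85 * f'c * b)
= 1950 * 500 / (0.85 * 40 * 339)
= 84.5914 mm
Mn = As * fy * (d - a/2) / 10^6
= 512.5617 kN-m
phi*Mn = 0.9 * 512.5617 = 461.31 kN-m

461.31
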